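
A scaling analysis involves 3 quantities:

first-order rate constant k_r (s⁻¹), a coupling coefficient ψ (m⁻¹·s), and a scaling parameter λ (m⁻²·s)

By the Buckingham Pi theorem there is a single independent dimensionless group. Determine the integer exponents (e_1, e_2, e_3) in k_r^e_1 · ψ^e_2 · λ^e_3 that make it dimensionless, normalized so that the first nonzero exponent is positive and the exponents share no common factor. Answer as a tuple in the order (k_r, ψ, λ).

(1, 2, -1)

L: e_1·(0) + e_2·(-1) + e_3·(-2) = 0
T: e_1·(-1) + e_2·(1) + e_3·(1) = 0
Solving this homogeneous linear system for the smallest-integer solution (first nonzero entry positive) gives (1, 2, -1).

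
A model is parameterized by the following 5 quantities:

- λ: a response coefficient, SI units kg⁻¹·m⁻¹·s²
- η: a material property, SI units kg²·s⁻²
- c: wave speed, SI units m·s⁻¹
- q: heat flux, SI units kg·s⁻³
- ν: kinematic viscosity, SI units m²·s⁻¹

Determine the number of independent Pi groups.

2

There are 5 variables and 3 base dimensions (M, L, T).
The dimension matrix has rank 3.
Independent dimensionless groups: 5 − 3 = 2.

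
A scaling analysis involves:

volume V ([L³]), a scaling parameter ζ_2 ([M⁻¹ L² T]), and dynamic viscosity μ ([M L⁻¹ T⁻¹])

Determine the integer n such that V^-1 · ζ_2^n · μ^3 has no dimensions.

3

Balance the M exponent: (-1)·n from ζ_2, plus −(0) + 3·(1) = 3 from the rest, must sum to zero.
−n + 3 = 0, so n = 3.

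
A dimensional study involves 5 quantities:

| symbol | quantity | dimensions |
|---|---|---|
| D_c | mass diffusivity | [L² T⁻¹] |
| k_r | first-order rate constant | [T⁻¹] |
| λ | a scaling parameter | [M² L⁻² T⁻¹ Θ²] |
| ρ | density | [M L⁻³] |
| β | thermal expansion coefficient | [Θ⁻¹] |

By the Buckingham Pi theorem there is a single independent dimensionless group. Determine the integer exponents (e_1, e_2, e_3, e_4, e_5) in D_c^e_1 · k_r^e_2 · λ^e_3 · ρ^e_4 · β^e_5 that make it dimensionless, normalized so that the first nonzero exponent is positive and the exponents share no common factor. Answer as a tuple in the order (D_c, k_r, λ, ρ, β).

(2, -1, -1, 2, -2)

M: e_1·(0) + e_2·(0) + e_3·(2) + e_4·(1) + e_5·(0) = 0
L: e_1·(2) + e_2·(0) + e_3·(-2) + e_4·(-3) + e_5·(0) = 0
T: e_1·(-1) + e_2·(-1) + e_3·(-1) + e_4·(0) + e_5·(0) = 0
Θ: e_1·(0) + e_2·(0) + e_3·(2) + e_4·(0) + e_5·(-1) = 0
Solving this homogeneous linear system for the smallest-integer solution (first nonzero entry positive) gives (2, -1, -1, 2, -2).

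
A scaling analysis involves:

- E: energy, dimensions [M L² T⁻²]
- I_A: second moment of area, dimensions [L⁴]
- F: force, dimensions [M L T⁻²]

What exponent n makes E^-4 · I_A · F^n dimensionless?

Balance the M exponent: (1)·n from F, plus −4·(1) + (0) = -4 from the rest, must sum to zero.
n − 4 = 0, so n = 4.

4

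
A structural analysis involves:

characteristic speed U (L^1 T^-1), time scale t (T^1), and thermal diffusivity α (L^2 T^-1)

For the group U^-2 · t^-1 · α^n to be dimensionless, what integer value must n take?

1

Balance the L exponent: (2)·n from α, plus −2·(1) − (0) = -2 from the rest, must sum to zero.
2n − 2 = 0, so n = 1.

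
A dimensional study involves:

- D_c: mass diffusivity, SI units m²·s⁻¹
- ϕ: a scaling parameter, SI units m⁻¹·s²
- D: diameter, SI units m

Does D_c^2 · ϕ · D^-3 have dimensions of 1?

Sum the exponent of each base dimension across the product:
  L: 2·[D_c]_L + [ϕ]_L − 3·[D]_L = 2·(2) + (-1) − 3·(1) = 0
  T: 2·[D_c]_T + [ϕ]_T − 3·[D]_T = 2·(-1) + (2) − 3·(0) = 0
All base exponents vanish — dimensionless.

yes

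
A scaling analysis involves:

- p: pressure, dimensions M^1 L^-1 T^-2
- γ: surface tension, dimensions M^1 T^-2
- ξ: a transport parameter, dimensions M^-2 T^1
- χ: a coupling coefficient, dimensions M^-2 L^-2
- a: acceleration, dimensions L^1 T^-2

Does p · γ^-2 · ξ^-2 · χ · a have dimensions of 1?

Sum the exponent of each base dimension across the product:
  M: [p]_M − 2·[γ]_M − 2·[ξ]_M + [χ]_M + [a]_M = (1) − 2·(1) − 2·(-2) + (-2) + (0) = 1
  L: [p]_L − 2·[γ]_L − 2·[ξ]_L + [χ]_L + [a]_L = (-1) − 2·(0) − 2·(0) + (-2) + (1) = -2
  T: [p]_T − 2·[γ]_T − 2·[ξ]_T + [χ]_T + [a]_T = (-2) − 2·(-2) − 2·(1) + (0) + (-2) = -2
Net dimensions [M L⁻² T⁻²] ≠ [1] — not dimensionless.

no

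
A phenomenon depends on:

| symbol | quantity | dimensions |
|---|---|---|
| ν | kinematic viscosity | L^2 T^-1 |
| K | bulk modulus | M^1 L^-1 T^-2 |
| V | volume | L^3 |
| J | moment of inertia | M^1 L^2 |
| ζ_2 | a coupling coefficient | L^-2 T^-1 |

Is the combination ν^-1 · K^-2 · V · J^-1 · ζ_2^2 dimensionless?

Sum the exponent of each base dimension across the product:
  M: −[ν]_M − 2·[K]_M + [V]_M − [J]_M + 2·[ζ_2]_M = −(0) − 2·(1) + (0) − (1) + 2·(0) = -3
  L: −[ν]_L − 2·[K]_L + [V]_L − [J]_L + 2·[ζ_2]_L = −(2) − 2·(-1) + (3) − (2) + 2·(-2) = -3
  T: −[ν]_T − 2·[K]_T + [V]_T − [J]_T + 2·[ζ_2]_T = −(-1) − 2·(-2) + (0) − (0) + 2·(-1) = 3
Net dimensions [M⁻³ L⁻³ T³] ≠ [1] — not dimensionless.

no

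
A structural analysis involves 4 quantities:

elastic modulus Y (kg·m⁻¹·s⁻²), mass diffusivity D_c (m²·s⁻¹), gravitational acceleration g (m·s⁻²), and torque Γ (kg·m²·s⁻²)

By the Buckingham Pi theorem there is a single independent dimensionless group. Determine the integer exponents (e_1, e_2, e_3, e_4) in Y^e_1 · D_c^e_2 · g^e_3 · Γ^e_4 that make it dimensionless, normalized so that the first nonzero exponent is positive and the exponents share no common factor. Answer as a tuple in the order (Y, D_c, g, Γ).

M: e_1·(1) + e_2·(0) + e_3·(0) + e_4·(1) = 0
L: e_1·(-1) + e_2·(2) + e_3·(1) + e_4·(2) = 0
T: e_1·(-2) + e_2·(-1) + e_3·(-2) + e_4·(-2) = 0
Solving this homogeneous linear system for the smallest-integer solution (first nonzero entry positive) gives (1, 2, -1, -1).

(1, 2, -1, -1)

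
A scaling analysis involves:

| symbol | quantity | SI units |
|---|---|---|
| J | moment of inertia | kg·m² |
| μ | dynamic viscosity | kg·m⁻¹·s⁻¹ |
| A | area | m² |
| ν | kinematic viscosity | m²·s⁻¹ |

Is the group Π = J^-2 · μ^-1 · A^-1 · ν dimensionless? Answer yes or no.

Sum the exponent of each base dimension across the product:
  M: −2·[J]_M − [μ]_M − [A]_M + [ν]_M = −2·(1) − (1) − (0) + (0) = -3
  L: −2·[J]_L − [μ]_L − [A]_L + [ν]_L = −2·(2) − (-1) − (2) + (2) = -3
  T: −2·[J]_T − [μ]_T − [A]_T + [ν]_T = −2·(0) − (-1) − (0) + (-1) = 0
Net dimensions [M⁻³ L⁻³] ≠ [1] — not dimensionless.

no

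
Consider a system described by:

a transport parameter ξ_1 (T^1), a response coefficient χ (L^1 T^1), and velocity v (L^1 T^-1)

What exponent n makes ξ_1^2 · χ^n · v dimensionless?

Balance the L exponent: (1)·n from χ, plus 2·(0) + (1) = 1 from the rest, must sum to zero.
n + 1 = 0, so n = -1.

-1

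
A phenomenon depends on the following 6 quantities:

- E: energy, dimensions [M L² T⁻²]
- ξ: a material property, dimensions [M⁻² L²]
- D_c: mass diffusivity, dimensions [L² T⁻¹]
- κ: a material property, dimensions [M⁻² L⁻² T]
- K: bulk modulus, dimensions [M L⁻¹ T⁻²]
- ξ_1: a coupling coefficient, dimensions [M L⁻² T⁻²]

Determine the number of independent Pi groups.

3

There are 6 variables and 3 base dimensions (M, L, T).
The dimension matrix has rank 3.
Independent dimensionless groups: 6 − 3 = 3.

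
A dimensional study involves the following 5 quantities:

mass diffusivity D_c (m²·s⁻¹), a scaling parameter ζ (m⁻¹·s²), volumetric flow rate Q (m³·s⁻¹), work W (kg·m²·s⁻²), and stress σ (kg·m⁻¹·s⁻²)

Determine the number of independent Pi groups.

There are 5 variables and 3 base dimensions (M, L, T).
The dimension matrix has rank 3.
Independent dimensionless groups: 5 − 3 = 2.

2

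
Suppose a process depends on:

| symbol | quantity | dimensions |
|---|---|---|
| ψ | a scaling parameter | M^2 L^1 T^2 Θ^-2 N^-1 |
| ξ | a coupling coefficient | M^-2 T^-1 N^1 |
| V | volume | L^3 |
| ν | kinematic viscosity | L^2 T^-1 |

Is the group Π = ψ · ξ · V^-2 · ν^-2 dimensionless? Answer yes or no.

Sum the exponent of each base dimension across the product:
  M: [ψ]_M + [ξ]_M − 2·[V]_M − 2·[ν]_M = (2) + (-2) − 2·(0) − 2·(0) = 0
  L: [ψ]_L + [ξ]_L − 2·[V]_L − 2·[ν]_L = (1) + (0) − 2·(3) − 2·(2) = -9
  T: [ψ]_T + [ξ]_T − 2·[V]_T − 2·[ν]_T = (2) + (-1) − 2·(0) − 2·(-1) = 3
  Θ: [ψ]_Θ + [ξ]_Θ − 2·[V]_Θ − 2·[ν]_Θ = (-2) + (0) − 2·(0) − 2·(0) = -2
  N: [ψ]_N + [ξ]_N − 2·[V]_N − 2·[ν]_N = (-1) + (1) − 2·(0) − 2·(0) = 0
Net dimensions [L⁻⁹ T³ Θ⁻²] ≠ [1] — not dimensionless.

no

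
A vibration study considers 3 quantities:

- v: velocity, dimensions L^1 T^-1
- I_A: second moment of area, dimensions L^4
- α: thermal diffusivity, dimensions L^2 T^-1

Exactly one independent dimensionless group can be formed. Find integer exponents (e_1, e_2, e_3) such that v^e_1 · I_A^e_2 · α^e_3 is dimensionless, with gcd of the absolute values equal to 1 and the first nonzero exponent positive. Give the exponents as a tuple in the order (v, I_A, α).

L: e_1·(1) + e_2·(4) + e_3·(2) = 0
T: e_1·(-1) + e_2·(0) + e_3·(-1) = 0
Solving this homogeneous linear system for the smallest-integer solution (first nonzero entry positive) gives (4, 1, -4).

(4, 1, -4)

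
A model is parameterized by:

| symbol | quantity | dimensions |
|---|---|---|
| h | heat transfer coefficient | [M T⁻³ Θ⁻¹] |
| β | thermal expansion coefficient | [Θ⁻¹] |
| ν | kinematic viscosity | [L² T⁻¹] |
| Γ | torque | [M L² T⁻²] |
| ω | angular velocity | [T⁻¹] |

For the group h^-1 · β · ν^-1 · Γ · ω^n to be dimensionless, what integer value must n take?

2

Balance the T exponent: (-1)·n from ω, plus −(-3) + (0) − (-1) + (-2) = 2 from the rest, must sum to zero.
−n + 2 = 0, so n = 2.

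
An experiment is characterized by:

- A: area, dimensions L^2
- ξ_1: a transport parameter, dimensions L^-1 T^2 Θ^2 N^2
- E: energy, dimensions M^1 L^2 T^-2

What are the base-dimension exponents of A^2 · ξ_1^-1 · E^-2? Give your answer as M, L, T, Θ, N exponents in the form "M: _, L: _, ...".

M: -2, L: 1, T: 2, Θ: -2, N: -2

Collect each base-dimension exponent across the product:
  M: 2·(0) − (0) − 2·(1) = -2
  L: 2·(2) − (-1) − 2·(2) = 1
  T: 2·(0) − (2) − 2·(-2) = 2
  Θ: 2·(0) − (2) − 2·(0) = -2
  N: 2·(0) − (2) − 2·(0) = -2
So the dimensions are [M⁻² L T² Θ⁻² N⁻²].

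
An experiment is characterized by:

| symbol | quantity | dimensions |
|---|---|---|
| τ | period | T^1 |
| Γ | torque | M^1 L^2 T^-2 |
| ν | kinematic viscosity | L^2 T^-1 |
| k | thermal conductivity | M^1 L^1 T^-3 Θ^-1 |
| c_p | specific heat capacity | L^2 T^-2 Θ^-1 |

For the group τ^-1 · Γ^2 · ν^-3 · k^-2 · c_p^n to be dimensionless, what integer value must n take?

2

Balance the L exponent: (2)·n from c_p, plus −(0) + 2·(2) − 3·(2) − 2·(1) = -4 from the rest, must sum to zero.
2n − 4 = 0, so n = 2.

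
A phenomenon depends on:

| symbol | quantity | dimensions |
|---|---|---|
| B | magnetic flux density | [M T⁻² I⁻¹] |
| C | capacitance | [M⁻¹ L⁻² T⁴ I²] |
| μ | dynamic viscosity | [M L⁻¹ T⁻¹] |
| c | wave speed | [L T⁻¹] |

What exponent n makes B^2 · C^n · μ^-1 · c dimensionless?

Balance the M exponent: (-1)·n from C, plus 2·(1) − (1) + (0) = 1 from the rest, must sum to zero.
−n + 1 = 0, so n = 1.

1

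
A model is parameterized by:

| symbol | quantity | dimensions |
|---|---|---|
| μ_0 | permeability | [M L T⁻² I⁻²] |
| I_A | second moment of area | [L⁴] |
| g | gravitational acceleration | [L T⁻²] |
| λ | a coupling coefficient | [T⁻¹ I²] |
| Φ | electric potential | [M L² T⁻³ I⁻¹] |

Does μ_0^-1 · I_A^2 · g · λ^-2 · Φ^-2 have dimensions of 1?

no

Sum the exponent of each base dimension across the product:
  M: −[μ_0]_M + 2·[I_A]_M + [g]_M − 2·[λ]_M − 2·[Φ]_M = −(1) + 2·(0) + (0) − 2·(0) − 2·(1) = -3
  L: −[μ_0]_L + 2·[I_A]_L + [g]_L − 2·[λ]_L − 2·[Φ]_L = −(1) + 2·(4) + (1) − 2·(0) − 2·(2) = 4
  T: −[μ_0]_T + 2·[I_A]_T + [g]_T − 2·[λ]_T − 2·[Φ]_T = −(-2) + 2·(0) + (-2) − 2·(-1) − 2·(-3) = 8
  I: −[μ_0]_I + 2·[I_A]_I + [g]_I − 2·[λ]_I − 2·[Φ]_I = −(-2) + 2·(0) + (0) − 2·(2) − 2·(-1) = 0
Net dimensions [M⁻³ L⁴ T⁸] ≠ [1] — not dimensionless.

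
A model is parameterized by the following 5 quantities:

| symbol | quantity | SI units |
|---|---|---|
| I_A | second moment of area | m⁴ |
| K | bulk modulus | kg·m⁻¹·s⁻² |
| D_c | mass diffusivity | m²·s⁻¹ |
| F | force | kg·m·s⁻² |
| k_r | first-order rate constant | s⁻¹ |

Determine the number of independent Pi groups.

2

There are 5 variables and 3 base dimensions (M, L, T).
The dimension matrix has rank 3.
Independent dimensionless groups: 5 − 3 = 2.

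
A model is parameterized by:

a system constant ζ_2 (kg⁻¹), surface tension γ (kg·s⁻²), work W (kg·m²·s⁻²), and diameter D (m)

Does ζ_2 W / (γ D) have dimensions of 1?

Sum the exponent of each base dimension across the product:
  M: [ζ_2]_M − [γ]_M + [W]_M − [D]_M = (-1) − (1) + (1) − (0) = -1
  L: [ζ_2]_L − [γ]_L + [W]_L − [D]_L = (0) − (0) + (2) − (1) = 1
  T: [ζ_2]_T − [γ]_T + [W]_T − [D]_T = (0) − (-2) + (-2) − (0) = 0
Net dimensions [M⁻¹ L] ≠ [1] — not dimensionless.

no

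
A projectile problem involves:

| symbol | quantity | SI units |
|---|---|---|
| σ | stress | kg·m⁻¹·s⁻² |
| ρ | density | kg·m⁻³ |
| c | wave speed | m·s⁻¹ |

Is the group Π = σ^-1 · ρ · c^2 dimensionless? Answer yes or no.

Sum the exponent of each base dimension across the product:
  M: −[σ]_M + [ρ]_M + 2·[c]_M = −(1) + (1) + 2·(0) = 0
  L: −[σ]_L + [ρ]_L + 2·[c]_L = −(-1) + (-3) + 2·(1) = 0
  T: −[σ]_T + [ρ]_T + 2·[c]_T = −(-2) + (0) + 2·(-1) = 0
All base exponents vanish — dimensionless.

yes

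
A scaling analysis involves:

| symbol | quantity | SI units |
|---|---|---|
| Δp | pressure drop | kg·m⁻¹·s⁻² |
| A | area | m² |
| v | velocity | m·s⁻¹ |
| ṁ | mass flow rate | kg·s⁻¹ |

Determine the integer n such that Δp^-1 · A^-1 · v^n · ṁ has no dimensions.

1

Balance the L exponent: (1)·n from v, plus −(-1) − (2) + (0) = -1 from the rest, must sum to zero.
n − 1 = 0, so n = 1.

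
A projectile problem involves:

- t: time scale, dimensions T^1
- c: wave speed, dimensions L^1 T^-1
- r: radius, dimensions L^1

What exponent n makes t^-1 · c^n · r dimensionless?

Balance the L exponent: (1)·n from c, plus −(0) + (1) = 1 from the rest, must sum to zero.
n + 1 = 0, so n = -1.

-1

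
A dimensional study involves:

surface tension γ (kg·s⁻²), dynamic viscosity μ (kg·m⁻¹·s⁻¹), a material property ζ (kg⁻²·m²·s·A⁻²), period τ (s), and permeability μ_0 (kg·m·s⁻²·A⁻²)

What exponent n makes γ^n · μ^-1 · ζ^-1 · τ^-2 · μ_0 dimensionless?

-2

Balance the M exponent: (1)·n from γ, plus −(1) − (-2) − 2·(0) + (1) = 2 from the rest, must sum to zero.
n + 2 = 0, so n = -2.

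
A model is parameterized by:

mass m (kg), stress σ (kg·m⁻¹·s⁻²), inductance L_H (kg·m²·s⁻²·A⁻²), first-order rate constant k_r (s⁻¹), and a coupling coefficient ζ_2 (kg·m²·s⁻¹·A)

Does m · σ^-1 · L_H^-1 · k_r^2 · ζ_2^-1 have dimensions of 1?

no

Sum the exponent of each base dimension across the product:
  M: [m]_M − [σ]_M − [L_H]_M + 2·[k_r]_M − [ζ_2]_M = (1) − (1) − (1) + 2·(0) − (1) = -2
  L: [m]_L − [σ]_L − [L_H]_L + 2·[k_r]_L − [ζ_2]_L = (0) − (-1) − (2) + 2·(0) − (2) = -3
  T: [m]_T − [σ]_T − [L_H]_T + 2·[k_r]_T − [ζ_2]_T = (0) − (-2) − (-2) + 2·(-1) − (-1) = 3
  I: [m]_I − [σ]_I − [L_H]_I + 2·[k_r]_I − [ζ_2]_I = (0) − (0) − (-2) + 2·(0) − (1) = 1
Net dimensions [M⁻² L⁻³ T³ I] ≠ [1] — not dimensionless.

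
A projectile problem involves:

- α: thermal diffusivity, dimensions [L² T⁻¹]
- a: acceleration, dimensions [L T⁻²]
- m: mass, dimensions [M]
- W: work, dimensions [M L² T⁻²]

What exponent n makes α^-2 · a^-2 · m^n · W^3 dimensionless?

-3

Balance the M exponent: (1)·n from m, plus −2·(0) − 2·(0) + 3·(1) = 3 from the rest, must sum to zero.
n + 3 = 0, so n = -3.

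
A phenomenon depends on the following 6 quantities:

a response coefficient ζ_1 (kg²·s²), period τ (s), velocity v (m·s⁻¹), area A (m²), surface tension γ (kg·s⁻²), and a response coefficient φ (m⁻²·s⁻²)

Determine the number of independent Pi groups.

There are 6 variables and 3 base dimensions (M, L, T).
The dimension matrix has rank 3.
Independent dimensionless groups: 6 − 3 = 3.

3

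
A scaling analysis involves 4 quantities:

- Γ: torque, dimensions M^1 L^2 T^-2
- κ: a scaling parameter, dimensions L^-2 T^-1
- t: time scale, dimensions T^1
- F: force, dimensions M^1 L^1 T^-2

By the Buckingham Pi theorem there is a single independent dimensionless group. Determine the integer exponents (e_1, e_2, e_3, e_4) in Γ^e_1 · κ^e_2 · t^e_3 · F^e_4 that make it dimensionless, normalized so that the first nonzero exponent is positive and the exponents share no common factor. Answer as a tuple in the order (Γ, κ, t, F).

(2, 1, 1, -2)

M: e_1·(1) + e_2·(0) + e_3·(0) + e_4·(1) = 0
L: e_1·(2) + e_2·(-2) + e_3·(0) + e_4·(1) = 0
T: e_1·(-2) + e_2·(-1) + e_3·(1) + e_4·(-2) = 0
Solving this homogeneous linear system for the smallest-integer solution (first nonzero entry positive) gives (2, 1, 1, -2).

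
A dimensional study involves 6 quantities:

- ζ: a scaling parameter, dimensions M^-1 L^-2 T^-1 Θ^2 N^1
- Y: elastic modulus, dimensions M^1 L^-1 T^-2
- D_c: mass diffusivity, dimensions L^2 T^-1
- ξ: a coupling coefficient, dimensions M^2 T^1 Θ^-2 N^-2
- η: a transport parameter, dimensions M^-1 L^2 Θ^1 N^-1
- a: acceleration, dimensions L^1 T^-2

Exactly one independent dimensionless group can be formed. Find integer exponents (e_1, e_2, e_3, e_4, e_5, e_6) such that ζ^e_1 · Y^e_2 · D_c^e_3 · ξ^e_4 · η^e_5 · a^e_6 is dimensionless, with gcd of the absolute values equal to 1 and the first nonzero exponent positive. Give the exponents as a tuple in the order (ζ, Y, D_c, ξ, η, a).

(4, -4, 3, 3, -2, 2)

M: e_1·(-1) + e_2·(1) + e_3·(0) + e_4·(2) + e_5·(-1) + e_6·(0) = 0
L: e_1·(-2) + e_2·(-1) + e_3·(2) + e_4·(0) + e_5·(2) + e_6·(1) = 0
T: e_1·(-1) + e_2·(-2) + e_3·(-1) + e_4·(1) + e_5·(0) + e_6·(-2) = 0
Θ: e_1·(2) + e_2·(0) + e_3·(0) + e_4·(-2) + e_5·(1) + e_6·(0) = 0
N: e_1·(1) + e_2·(0) + e_3·(0) + e_4·(-2) + e_5·(-1) + e_6·(0) = 0
Solving this homogeneous linear system for the smallest-integer solution (first nonzero entry positive) gives (4, -4, 3, 3, -2, 2).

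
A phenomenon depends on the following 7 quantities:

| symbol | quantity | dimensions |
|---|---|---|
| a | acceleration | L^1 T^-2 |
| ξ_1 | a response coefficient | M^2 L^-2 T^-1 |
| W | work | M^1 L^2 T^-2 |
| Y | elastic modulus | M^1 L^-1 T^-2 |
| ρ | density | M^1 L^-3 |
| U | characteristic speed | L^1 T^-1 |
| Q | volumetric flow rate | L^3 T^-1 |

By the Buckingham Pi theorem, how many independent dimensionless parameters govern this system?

4

There are 7 variables and 3 base dimensions (M, L, T).
The dimension matrix has rank 3.
Independent dimensionless groups: 7 − 3 = 4.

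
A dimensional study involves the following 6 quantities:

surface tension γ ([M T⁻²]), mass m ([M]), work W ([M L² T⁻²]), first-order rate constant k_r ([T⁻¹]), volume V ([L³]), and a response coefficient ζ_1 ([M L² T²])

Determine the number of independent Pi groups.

3

There are 6 variables and 3 base dimensions (M, L, T).
The dimension matrix has rank 3.
Independent dimensionless groups: 6 − 3 = 3.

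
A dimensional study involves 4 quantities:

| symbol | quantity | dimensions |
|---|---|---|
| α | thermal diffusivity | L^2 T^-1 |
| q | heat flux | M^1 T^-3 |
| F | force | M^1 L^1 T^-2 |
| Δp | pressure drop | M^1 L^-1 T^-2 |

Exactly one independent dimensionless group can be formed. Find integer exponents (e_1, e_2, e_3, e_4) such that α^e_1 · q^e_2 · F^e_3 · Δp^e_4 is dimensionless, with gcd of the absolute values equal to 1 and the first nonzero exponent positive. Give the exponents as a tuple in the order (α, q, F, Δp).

(2, -2, -1, 3)

M: e_1·(0) + e_2·(1) + e_3·(1) + e_4·(1) = 0
L: e_1·(2) + e_2·(0) + e_3·(1) + e_4·(-1) = 0
T: e_1·(-1) + e_2·(-3) + e_3·(-2) + e_4·(-2) = 0
Solving this homogeneous linear system for the smallest-integer solution (first nonzero entry positive) gives (2, -2, -1, 3).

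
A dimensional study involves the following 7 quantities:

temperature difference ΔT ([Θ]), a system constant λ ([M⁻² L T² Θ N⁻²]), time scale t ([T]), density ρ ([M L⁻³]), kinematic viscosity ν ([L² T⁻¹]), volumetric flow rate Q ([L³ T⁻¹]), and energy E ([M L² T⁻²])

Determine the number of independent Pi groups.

There are 7 variables and 5 base dimensions (M, L, T, Θ, N).
The dimension matrix has rank 5.
Independent dimensionless groups: 7 − 5 = 2.

2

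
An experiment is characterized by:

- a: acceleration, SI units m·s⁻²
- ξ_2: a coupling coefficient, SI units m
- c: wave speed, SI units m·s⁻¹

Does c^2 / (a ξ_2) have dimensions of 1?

Sum the exponent of each base dimension across the product:
  L: −[a]_L − [ξ_2]_L + 2·[c]_L = −(1) − (1) + 2·(1) = 0
  T: −[a]_T − [ξ_2]_T + 2·[c]_T = −(-2) − (0) + 2·(-1) = 0
All base exponents vanish — dimensionless.

yes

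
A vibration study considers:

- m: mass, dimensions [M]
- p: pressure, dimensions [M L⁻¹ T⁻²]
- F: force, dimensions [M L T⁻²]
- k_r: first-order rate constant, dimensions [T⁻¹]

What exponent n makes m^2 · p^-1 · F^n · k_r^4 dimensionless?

-1

Balance the M exponent: (1)·n from F, plus 2·(1) − (1) + 4·(0) = 1 from the rest, must sum to zero.
n + 1 = 0, so n = -1.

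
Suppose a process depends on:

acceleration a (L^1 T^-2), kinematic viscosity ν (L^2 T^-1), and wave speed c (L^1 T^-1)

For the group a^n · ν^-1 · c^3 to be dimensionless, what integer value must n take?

Balance the L exponent: (1)·n from a, plus −(2) + 3·(1) = 1 from the rest, must sum to zero.
n + 1 = 0, so n = -1.

-1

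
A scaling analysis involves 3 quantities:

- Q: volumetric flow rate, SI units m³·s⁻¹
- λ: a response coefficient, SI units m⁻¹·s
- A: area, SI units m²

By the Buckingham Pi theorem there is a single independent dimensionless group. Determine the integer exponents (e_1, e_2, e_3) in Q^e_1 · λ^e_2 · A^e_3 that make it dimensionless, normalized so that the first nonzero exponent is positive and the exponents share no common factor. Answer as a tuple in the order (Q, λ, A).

(1, 1, -1)

L: e_1·(3) + e_2·(-1) + e_3·(2) = 0
T: e_1·(-1) + e_2·(1) + e_3·(0) = 0
Solving this homogeneous linear system for the smallest-integer solution (first nonzero entry positive) gives (1, 1, -1).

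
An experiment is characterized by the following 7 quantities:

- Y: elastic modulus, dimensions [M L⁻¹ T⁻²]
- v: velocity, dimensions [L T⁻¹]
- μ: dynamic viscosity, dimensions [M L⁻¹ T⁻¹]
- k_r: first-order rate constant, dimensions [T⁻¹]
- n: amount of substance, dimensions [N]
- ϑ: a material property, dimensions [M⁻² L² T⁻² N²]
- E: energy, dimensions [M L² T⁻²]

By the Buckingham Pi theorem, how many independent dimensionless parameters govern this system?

3

There are 7 variables and 4 base dimensions (M, L, T, N).
The dimension matrix has rank 4.
Independent dimensionless groups: 7 − 4 = 3.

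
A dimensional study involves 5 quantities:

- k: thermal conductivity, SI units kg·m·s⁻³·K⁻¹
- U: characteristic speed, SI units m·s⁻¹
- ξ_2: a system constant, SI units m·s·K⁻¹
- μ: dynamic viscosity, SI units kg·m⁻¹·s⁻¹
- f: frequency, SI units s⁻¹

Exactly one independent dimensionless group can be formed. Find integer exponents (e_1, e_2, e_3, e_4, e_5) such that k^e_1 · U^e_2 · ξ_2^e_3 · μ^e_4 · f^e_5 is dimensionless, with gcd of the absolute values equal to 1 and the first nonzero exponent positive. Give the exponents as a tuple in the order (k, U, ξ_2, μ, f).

M: e_1·(1) + e_2·(0) + e_3·(0) + e_4·(1) + e_5·(0) = 0
L: e_1·(1) + e_2·(1) + e_3·(1) + e_4·(-1) + e_5·(0) = 0
T: e_1·(-3) + e_2·(-1) + e_3·(1) + e_4·(-1) + e_5·(-1) = 0
Θ: e_1·(-1) + e_2·(0) + e_3·(-1) + e_4·(0) + e_5·(0) = 0
Solving this homogeneous linear system for the smallest-integer solution (first nonzero entry positive) gives (1, -1, -1, -1, -2).

(1, -1, -1, -1, -2)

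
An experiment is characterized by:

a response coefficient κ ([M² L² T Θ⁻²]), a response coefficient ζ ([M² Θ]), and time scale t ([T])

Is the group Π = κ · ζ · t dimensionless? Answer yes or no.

no

Sum the exponent of each base dimension across the product:
  M: [κ]_M + [ζ]_M + [t]_M = (2) + (2) + (0) = 4
  L: [κ]_L + [ζ]_L + [t]_L = (2) + (0) + (0) = 2
  T: [κ]_T + [ζ]_T + [t]_T = (1) + (0) + (1) = 2
  Θ: [κ]_Θ + [ζ]_Θ + [t]_Θ = (-2) + (1) + (0) = -1
Net dimensions [M⁴ L² T² Θ⁻¹] ≠ [1] — not dimensionless.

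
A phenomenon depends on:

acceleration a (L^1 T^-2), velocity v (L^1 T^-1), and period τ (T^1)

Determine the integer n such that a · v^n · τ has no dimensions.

Balance the L exponent: (1)·n from v, plus (1) + (0) = 1 from the rest, must sum to zero.
n + 1 = 0, so n = -1.

-1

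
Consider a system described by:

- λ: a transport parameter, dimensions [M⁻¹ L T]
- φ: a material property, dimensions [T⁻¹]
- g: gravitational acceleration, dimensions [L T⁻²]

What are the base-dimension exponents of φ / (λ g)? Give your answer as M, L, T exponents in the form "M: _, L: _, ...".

M: 1, L: -2, T: 0

Collect each base-dimension exponent across the product:
  M: −(-1) + (0) − (0) = 1
  L: −(1) + (0) − (1) = -2
  T: −(1) + (-1) − (-2) = 0
So the dimensions are [M L⁻²].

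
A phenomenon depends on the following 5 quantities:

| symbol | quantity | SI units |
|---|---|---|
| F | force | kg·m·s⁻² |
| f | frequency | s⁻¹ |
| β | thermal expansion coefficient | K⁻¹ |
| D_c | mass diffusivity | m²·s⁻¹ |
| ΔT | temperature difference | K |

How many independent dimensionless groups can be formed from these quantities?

1

There are 5 variables and 4 base dimensions (M, L, T, Θ).
The dimension matrix has rank 4.
Independent dimensionless groups: 5 − 4 = 1.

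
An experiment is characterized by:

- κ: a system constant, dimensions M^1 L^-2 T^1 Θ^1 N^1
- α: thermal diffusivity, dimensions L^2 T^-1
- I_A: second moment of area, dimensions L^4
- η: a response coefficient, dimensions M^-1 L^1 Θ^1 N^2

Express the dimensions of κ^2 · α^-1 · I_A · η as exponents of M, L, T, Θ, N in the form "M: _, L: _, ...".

M: 1, L: -1, T: 3, Θ: 3, N: 4

Collect each base-dimension exponent across the product:
  M: 2·(1) − (0) + (0) + (-1) = 1
  L: 2·(-2) − (2) + (4) + (1) = -1
  T: 2·(1) − (-1) + (0) + (0) = 3
  Θ: 2·(1) − (0) + (0) + (1) = 3
  N: 2·(1) − (0) + (0) + (2) = 4
So the dimensions are [M L⁻¹ T³ Θ³ N⁴].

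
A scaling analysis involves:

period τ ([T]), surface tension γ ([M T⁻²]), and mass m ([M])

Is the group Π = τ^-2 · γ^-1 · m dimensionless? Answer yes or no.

Sum the exponent of each base dimension across the product:
  M: −2·[τ]_M − [γ]_M + [m]_M = −2·(0) − (1) + (1) = 0
  L: −2·[τ]_L − [γ]_L + [m]_L = −2·(0) − (0) + (0) = 0
  T: −2·[τ]_T − [γ]_T + [m]_T = −2·(1) − (-2) + (0) = 0
All base exponents vanish — dimensionless.

yes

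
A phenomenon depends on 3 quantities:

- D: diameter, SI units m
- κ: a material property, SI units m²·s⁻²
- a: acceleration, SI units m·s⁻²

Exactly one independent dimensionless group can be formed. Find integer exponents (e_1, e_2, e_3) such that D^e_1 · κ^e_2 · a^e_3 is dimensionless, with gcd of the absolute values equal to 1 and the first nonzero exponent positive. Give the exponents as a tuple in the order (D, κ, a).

(1, -1, 1)

L: e_1·(1) + e_2·(2) + e_3·(1) = 0
T: e_1·(0) + e_2·(-2) + e_3·(-2) = 0
Solving this homogeneous linear system for the smallest-integer solution (first nonzero entry positive) gives (1, -1, 1).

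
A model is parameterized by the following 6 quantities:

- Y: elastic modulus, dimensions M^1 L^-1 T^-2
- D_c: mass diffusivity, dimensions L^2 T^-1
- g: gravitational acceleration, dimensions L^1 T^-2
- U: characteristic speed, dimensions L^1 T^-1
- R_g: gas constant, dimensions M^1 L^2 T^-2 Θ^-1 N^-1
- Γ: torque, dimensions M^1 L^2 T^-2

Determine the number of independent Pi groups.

2

There are 6 variables and 5 base dimensions (M, L, T, Θ, N).
The dimension matrix has rank 4 (less than 5: the dimension vectors are linearly dependent).
Independent dimensionless groups: 6 − 4 = 2.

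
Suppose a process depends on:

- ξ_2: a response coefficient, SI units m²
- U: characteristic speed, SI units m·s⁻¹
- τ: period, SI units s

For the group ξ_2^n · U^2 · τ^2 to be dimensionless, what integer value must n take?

-1

Balance the L exponent: (2)·n from ξ_2, plus 2·(1) + 2·(0) = 2 from the rest, must sum to zero.
2n + 2 = 0, so n = -1.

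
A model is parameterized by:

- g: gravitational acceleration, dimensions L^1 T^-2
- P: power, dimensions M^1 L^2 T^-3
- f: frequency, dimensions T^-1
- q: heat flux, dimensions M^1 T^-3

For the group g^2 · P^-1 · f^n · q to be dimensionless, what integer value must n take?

Balance the T exponent: (-1)·n from f, plus 2·(-2) − (-3) + (-3) = -4 from the rest, must sum to zero.
−n − 4 = 0, so n = -4.

-4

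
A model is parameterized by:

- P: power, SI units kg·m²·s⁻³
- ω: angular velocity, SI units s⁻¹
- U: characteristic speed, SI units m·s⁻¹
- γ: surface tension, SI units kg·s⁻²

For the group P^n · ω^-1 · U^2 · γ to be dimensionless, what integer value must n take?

-1

Balance the M exponent: (1)·n from P, plus −(0) + 2·(0) + (1) = 1 from the rest, must sum to zero.
n + 1 = 0, so n = -1.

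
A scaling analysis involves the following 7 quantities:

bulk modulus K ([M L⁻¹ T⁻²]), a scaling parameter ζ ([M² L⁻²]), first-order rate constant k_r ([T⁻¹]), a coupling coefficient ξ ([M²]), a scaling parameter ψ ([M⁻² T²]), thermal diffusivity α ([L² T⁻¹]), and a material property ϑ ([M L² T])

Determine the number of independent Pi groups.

4

There are 7 variables and 3 base dimensions (M, L, T).
The dimension matrix has rank 3.
Independent dimensionless groups: 7 − 3 = 4.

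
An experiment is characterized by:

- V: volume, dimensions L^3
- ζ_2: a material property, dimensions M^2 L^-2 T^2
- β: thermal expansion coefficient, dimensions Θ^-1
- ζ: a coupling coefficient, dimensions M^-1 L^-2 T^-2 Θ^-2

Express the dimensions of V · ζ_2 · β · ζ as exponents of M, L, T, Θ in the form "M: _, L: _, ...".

Collect each base-dimension exponent across the product:
  M: (0) + (2) + (0) + (-1) = 1
  L: (3) + (-2) + (0) + (-2) = -1
  T: (0) + (2) + (0) + (-2) = 0
  Θ: (0) + (0) + (-1) + (-2) = -3
So the dimensions are [M L⁻¹ Θ⁻³].

M: 1, L: -1, T: 0, Θ: -3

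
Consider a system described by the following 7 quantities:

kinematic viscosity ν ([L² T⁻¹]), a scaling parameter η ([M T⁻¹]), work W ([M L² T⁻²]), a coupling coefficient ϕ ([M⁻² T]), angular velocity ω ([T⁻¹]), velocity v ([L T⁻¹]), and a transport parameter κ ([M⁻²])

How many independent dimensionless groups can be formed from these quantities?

4

There are 7 variables and 3 base dimensions (M, L, T).
The dimension matrix has rank 3.
Independent dimensionless groups: 7 − 3 = 4.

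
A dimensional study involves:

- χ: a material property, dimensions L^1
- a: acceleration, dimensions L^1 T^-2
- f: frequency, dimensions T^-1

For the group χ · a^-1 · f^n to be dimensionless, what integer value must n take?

Balance the T exponent: (-1)·n from f, plus (0) − (-2) = 2 from the rest, must sum to zero.
−n + 2 = 0, so n = 2.

2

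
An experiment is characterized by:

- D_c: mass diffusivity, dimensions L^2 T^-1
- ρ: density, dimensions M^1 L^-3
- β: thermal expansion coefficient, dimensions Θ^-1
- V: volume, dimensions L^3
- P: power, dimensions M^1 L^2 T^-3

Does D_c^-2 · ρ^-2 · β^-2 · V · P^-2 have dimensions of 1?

Sum the exponent of each base dimension across the product:
  M: −2·[D_c]_M − 2·[ρ]_M − 2·[β]_M + [V]_M − 2·[P]_M = −2·(0) − 2·(1) − 2·(0) + (0) − 2·(1) = -4
  L: −2·[D_c]_L − 2·[ρ]_L − 2·[β]_L + [V]_L − 2·[P]_L = −2·(2) − 2·(-3) − 2·(0) + (3) − 2·(2) = 1
  T: −2·[D_c]_T − 2·[ρ]_T − 2·[β]_T + [V]_T − 2·[P]_T = −2·(-1) − 2·(0) − 2·(0) + (0) − 2·(-3) = 8
  Θ: −2·[D_c]_Θ − 2·[ρ]_Θ − 2·[β]_Θ + [V]_Θ − 2·[P]_Θ = −2·(0) − 2·(0) − 2·(-1) + (0) − 2·(0) = 2
Net dimensions [M⁻⁴ L T⁸ Θ²] ≠ [1] — not dimensionless.

no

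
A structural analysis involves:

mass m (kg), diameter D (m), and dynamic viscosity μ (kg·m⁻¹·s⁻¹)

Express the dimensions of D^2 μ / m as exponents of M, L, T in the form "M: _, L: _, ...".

Collect each base-dimension exponent across the product:
  M: −(1) + 2·(0) + (1) = 0
  L: −(0) + 2·(1) + (-1) = 1
  T: −(0) + 2·(0) + (-1) = -1
So the dimensions are [L T⁻¹].

M: 0, L: 1, T: -1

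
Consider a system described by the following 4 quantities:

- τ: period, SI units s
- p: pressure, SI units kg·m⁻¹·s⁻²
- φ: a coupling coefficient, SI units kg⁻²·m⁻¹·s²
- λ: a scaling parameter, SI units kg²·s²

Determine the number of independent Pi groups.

1

There are 4 variables and 3 base dimensions (M, L, T).
The dimension matrix has rank 3.
Independent dimensionless groups: 4 − 3 = 1.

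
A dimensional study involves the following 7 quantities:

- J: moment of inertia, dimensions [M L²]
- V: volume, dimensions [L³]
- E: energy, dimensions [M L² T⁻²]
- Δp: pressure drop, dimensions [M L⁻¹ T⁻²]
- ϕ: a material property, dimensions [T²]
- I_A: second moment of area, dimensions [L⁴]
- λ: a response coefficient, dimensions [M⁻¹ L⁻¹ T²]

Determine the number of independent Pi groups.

4

There are 7 variables and 3 base dimensions (M, L, T).
The dimension matrix has rank 3.
Independent dimensionless groups: 7 − 3 = 4.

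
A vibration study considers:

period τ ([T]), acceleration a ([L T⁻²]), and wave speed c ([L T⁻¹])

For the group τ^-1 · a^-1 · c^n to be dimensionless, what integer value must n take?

1

Balance the L exponent: (1)·n from c, plus −(0) − (1) = -1 from the rest, must sum to zero.
n − 1 = 0, so n = 1.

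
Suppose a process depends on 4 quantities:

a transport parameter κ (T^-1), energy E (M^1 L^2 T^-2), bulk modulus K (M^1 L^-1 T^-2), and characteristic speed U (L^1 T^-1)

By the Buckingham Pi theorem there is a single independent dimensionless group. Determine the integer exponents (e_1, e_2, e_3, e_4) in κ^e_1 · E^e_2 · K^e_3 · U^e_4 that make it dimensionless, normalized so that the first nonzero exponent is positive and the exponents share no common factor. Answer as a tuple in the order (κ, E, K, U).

(3, 1, -1, -3)

M: e_1·(0) + e_2·(1) + e_3·(1) + e_4·(0) = 0
L: e_1·(0) + e_2·(2) + e_3·(-1) + e_4·(1) = 0
T: e_1·(-1) + e_2·(-2) + e_3·(-2) + e_4·(-1) = 0
Solving this homogeneous linear system for the smallest-integer solution (first nonzero entry positive) gives (3, 1, -1, -3).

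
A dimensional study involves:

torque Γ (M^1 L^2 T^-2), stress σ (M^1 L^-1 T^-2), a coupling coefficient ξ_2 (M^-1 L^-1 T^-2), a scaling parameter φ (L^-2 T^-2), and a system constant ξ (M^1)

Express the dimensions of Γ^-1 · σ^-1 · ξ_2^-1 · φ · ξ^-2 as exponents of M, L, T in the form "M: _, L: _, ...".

Collect each base-dimension exponent across the product:
  M: −(1) − (1) − (-1) + (0) − 2·(1) = -3
  L: −(2) − (-1) − (-1) + (-2) − 2·(0) = -2
  T: −(-2) − (-2) − (-2) + (-2) − 2·(0) = 4
So the dimensions are [M⁻³ L⁻² T⁴].

M: -3, L: -2, T: 4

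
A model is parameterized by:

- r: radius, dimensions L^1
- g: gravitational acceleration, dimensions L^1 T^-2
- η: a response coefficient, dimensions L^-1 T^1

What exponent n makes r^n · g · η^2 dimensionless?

Balance the L exponent: (1)·n from r, plus (1) + 2·(-1) = -1 from the rest, must sum to zero.
n − 1 = 0, so n = 1.

1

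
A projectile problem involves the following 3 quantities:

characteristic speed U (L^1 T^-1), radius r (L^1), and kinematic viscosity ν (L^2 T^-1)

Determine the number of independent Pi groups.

There are 3 variables and 2 base dimensions (L, T).
The dimension matrix has rank 2.
Independent dimensionless groups: 3 − 2 = 1.

1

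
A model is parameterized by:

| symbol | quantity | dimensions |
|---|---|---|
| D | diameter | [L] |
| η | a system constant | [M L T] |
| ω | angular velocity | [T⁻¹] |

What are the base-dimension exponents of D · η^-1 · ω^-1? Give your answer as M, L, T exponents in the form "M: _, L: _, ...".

M: -1, L: 0, T: 0

Collect each base-dimension exponent across the product:
  M: (0) − (1) − (0) = -1
  L: (1) − (1) − (0) = 0
  T: (0) − (1) − (-1) = 0
So the dimensions are [M⁻¹].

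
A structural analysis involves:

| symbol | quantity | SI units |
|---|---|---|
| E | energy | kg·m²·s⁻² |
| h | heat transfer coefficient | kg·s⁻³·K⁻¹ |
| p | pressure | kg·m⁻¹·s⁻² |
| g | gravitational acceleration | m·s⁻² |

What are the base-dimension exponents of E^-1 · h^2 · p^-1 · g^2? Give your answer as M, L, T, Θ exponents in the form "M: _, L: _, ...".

M: 0, L: 1, T: -6, Θ: -2

Collect each base-dimension exponent across the product:
  M: −(1) + 2·(1) − (1) + 2·(0) = 0
  L: −(2) + 2·(0) − (-1) + 2·(1) = 1
  T: −(-2) + 2·(-3) − (-2) + 2·(-2) = -6
  Θ: −(0) + 2·(-1) − (0) + 2·(0) = -2
So the dimensions are [L T⁻⁶ Θ⁻²].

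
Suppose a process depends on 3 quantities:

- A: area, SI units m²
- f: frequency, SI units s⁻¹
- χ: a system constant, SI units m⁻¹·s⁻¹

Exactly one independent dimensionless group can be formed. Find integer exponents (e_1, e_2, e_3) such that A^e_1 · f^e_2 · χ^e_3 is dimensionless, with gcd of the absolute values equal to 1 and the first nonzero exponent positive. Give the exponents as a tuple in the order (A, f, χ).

L: e_1·(2) + e_2·(0) + e_3·(-1) = 0
T: e_1·(0) + e_2·(-1) + e_3·(-1) = 0
Solving this homogeneous linear system for the smallest-integer solution (first nonzero entry positive) gives (1, -2, 2).

(1, -2, 2)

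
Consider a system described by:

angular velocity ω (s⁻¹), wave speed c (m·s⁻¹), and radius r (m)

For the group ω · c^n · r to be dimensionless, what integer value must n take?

Balance the L exponent: (1)·n from c, plus (0) + (1) = 1 from the rest, must sum to zero.
n + 1 = 0, so n = -1.

-1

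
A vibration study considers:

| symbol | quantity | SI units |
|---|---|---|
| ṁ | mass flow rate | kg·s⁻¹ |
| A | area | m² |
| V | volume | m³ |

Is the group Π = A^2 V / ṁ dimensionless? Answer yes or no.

Sum the exponent of each base dimension across the product:
  M: −[ṁ]_M + 2·[A]_M + [V]_M = −(1) + 2·(0) + (0) = -1
  L: −[ṁ]_L + 2·[A]_L + [V]_L = −(0) + 2·(2) + (3) = 7
  T: −[ṁ]_T + 2·[A]_T + [V]_T = −(-1) + 2·(0) + (0) = 1
Net dimensions [M⁻¹ L⁷ T] ≠ [1] — not dimensionless.

no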